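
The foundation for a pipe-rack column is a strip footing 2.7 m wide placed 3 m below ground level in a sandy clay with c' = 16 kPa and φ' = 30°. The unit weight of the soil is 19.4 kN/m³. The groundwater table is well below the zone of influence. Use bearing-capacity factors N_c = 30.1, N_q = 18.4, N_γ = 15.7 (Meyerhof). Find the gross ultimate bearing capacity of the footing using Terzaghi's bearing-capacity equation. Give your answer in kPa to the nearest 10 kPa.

q_ult ≈ 1960 kPa

Effective surcharge at the founding depth q = γ·D_f = 19.4 × 3 = 58.2 kPa.
q_ult = c·N_c + q·N_q + 0.5·γ·B·N_γ
     = 16 × 30.1 + 58.2 × 18.4 + 0.5 × 19.4 × 2.7 × 15.7
     = 481.6 + 1070.9 + 411.18 = 1963.7 kPa.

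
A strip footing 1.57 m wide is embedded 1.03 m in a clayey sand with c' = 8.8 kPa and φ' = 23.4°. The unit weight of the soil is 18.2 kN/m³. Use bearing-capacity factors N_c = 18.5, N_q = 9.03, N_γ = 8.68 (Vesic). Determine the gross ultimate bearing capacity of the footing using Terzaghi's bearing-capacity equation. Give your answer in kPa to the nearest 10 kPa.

Effective surcharge at the founding depth q = γ·D_f = 18.2 × 1.03 = 18.746 kPa.
q_ult = c·N_c + q·N_q + 0.5·γ·B·N_γ
     = 8.8 × 18.5 + 18.746 × 9.03 + 0.5 × 18.2 × 1.57 × 8.68
     = 162.8 + 169.28 + 124.01 = 456.09 kPa.

q_ult ≈ 460 kPa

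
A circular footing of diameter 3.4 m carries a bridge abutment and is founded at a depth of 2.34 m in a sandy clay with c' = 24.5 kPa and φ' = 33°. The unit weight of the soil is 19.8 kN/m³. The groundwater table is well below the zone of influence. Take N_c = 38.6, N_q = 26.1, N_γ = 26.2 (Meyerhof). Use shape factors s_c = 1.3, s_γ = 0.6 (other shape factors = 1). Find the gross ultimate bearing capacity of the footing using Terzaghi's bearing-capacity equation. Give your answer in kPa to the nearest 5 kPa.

q_ult ≈ 2970 kPa

Effective surcharge at the founding depth q = γ·D_f = 19.8 × 2.34 = 46.332 kPa.
q_ult = c·N_c·s_c + q·N_q + 0.5·γ·B·N_γ·s_γ
     = 24.5 × 38.6 × 1.3 + 46.332 × 26.1 + 0.5 × 19.8 × 3.4 × 26.2 × 0.6
     = 1229.4 + 1209.3 + 529.14 = 2967.8 kPa.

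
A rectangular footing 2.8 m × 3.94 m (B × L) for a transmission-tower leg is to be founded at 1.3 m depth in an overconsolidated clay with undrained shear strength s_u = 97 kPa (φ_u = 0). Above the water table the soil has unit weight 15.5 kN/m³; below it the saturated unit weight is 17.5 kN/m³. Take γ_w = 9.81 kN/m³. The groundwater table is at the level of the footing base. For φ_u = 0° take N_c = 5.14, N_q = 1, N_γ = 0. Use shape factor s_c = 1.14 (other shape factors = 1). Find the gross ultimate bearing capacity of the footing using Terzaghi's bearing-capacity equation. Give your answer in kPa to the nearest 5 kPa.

q_ult ≈ 590 kPa

Overburden at base level: q = 15.5 × 1.3 = 20.15 kPa.
Cohesion term c·N_c·s_c = 97 × 5.14 × 1.14 = 568.38 kPa; surcharge term q·N_q = 20.15 × 1 = 20.15 kPa.
q_ult = 568.38 + 20.15 = 588.53 kPa.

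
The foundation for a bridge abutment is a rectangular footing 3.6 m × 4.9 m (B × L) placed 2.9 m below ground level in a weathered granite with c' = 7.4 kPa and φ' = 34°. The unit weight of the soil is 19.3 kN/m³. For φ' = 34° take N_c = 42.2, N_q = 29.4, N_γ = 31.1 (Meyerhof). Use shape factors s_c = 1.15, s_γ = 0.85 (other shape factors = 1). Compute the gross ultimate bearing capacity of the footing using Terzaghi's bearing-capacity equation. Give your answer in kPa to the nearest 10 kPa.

q_ult ≈ 2920 kPa

Effective surcharge at the founding depth q = γ·D_f = 19.3 × 2.9 = 55.97 kPa.
q_ult = c·N_c·s_c + q·N_q + 0.5·γ·B·N_γ·s_γ
     = 7.4 × 42.2 × 1.15 + 55.97 × 29.4 + 0.5 × 19.3 × 3.6 × 31.1 × 0.85
     = 359.12 + 1645.5 + 918.35 = 2923 kPa.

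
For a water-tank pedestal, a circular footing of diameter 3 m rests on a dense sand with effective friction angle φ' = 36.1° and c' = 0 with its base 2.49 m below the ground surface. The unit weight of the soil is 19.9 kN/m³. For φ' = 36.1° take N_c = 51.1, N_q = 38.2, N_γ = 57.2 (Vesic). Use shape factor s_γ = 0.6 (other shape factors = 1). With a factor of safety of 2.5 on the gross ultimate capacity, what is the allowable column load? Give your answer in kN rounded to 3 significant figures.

P_all ≈ 8250 kN

Overburden at base level: q = 19.9 × 2.49 = 49.551 kPa.
Surcharge term q·N_q = 49.551 × 38.2 = 1892.8 kPa; self-weight term 0.5·γ·B·N_γ·s_γ = 0.5 × 19.9 × 3 × 57.2 × 0.6 = 1024.5 kPa.
q_ult = 1892.8 + 1024.5 = 2917.3 kPa.
Gross allowable pressure q_all = 2917.3 / 2.5 = 1166.9 kPa.
Footing area = 7.0686 m², so allowable column load = 1166.9 × 7.0686 = 8248.5 kN.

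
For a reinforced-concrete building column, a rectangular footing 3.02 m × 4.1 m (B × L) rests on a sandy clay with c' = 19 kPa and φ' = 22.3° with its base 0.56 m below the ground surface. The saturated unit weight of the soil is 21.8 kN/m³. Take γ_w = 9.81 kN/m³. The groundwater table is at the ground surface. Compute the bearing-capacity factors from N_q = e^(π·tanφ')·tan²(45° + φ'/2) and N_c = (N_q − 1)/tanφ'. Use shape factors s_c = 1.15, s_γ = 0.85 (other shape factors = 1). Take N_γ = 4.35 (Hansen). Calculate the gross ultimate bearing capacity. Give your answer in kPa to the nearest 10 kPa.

q_ult ≈ 500 kPa

tan22.3° = 0.4101, so N_q = e^(π×0.4101)·tan²(56.15°) = 3.627 × 2.223 = 8.06.
N_c = (8.06 − 1)/tan22.3° = 17.22.
γ' = 21.8 − 9.81 = 11.99 kN/m³ (submerged throughout). q = 11.99 × 0.56 = 6.7144 kPa; the same γ' applies in the ½γBN_γ term.
c·N_c·s_c = 19 × 17.222 × 1.15 = 376.3 kPa
q·N_q = 6.7144 × 8.0632 = 54.139 kPa
0.5·γ·B·N_γ·s_γ = 0.5 × 11.99 × 3.02 × 4.35 × 0.85 = 66.943 kPa
q_ult = 376.3 + 54.139 + 66.943 = 497.38 kPa.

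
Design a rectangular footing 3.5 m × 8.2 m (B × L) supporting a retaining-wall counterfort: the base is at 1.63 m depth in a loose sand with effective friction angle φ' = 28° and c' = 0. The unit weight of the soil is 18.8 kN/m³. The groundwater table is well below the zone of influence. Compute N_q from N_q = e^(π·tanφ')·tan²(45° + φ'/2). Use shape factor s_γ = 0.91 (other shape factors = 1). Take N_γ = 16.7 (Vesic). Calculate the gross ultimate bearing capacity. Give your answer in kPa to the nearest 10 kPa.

tan28° = 0.5317, so N_q = e^(π×0.5317)·tan²(59°) = 5.314 × 2.77 = 14.72.
Overburden at base level: q = 18.8 × 1.63 = 30.644 kPa.
Surcharge term q·N_q = 30.644 × 14.72 = 451.08 kPa; self-weight term 0.5·γ·B·N_γ·s_γ = 0.5 × 18.8 × 3.5 × 16.7 × 0.91 = 499.98 kPa.
q_ult = 451.08 + 499.98 = 951.06 kPa.

q_ult ≈ 950 kPa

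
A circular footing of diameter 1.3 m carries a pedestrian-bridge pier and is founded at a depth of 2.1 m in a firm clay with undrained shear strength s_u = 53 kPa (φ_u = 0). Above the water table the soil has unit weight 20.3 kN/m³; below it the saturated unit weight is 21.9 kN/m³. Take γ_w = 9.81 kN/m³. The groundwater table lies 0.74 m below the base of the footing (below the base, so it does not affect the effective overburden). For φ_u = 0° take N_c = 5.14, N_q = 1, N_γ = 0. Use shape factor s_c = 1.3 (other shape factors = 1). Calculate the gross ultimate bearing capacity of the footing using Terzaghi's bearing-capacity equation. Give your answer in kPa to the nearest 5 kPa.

Effective surcharge at the founding depth q = γ·D_f = 20.3 × 2.1 = 42.63 kPa.
q_ult = c·N_c·s_c + q·N_q
     = 53 × 5.14 × 1.3 + 42.63 × 1
     = 354.15 + 42.63 = 396.78 kPa.

q_ult ≈ 395 kPa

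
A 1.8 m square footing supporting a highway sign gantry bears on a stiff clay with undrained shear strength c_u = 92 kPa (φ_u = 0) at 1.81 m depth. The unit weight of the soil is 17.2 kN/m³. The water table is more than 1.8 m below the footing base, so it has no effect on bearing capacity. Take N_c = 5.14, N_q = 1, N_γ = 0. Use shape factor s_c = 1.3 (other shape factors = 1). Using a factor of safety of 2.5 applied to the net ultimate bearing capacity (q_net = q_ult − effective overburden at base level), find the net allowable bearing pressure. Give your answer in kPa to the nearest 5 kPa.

q_all(net) ≈ 245 kPa

q = γ·D_f = 17.2 × 1.81 = 31.132 kPa.
c·N_c·s_c = 92 × 5.14 × 1.3 = 614.74 kPa
q·N_q = 31.132 × 1 = 31.132 kPa
q_ult = 614.74 + 31.132 = 645.88 kPa.
Net ultimate: q_net = 645.88 − 31.132 = 614.74 kPa.
q_all(net) = 614.74 / 2.5 = 245.9 kPa.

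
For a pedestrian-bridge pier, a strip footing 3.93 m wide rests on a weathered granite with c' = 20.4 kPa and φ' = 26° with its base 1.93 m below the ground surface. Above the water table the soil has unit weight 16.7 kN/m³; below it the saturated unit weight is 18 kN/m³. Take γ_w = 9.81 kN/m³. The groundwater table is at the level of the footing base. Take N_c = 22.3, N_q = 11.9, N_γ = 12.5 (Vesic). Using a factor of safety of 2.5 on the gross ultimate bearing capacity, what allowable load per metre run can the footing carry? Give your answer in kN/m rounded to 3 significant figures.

≈ 1630 kN/m

Overburden at base level: q = 16.7 × 1.93 = 32.231 kPa.
Below the base the soil is submerged, so the ½γBN_γ term uses γ' = 18 − 9.81 = 8.19 kN/m³.
Cohesion term c·N_c = 20.4 × 22.3 = 454.92 kPa; surcharge term q·N_q = 32.231 × 11.9 = 383.55 kPa; self-weight term 0.5·γ·B·N_γ = 0.5 × 8.19 × 3.93 × 12.5 = 201.17 kPa.
q_ult = 454.92 + 383.55 + 201.17 = 1039.6 kPa.
Gross allowable pressure q_all = 1039.6 / 2.5 = 415.85 kPa.
Allowable wall load = q_all × B = 415.85 × 3.93 = 1634.3 kN per metre run.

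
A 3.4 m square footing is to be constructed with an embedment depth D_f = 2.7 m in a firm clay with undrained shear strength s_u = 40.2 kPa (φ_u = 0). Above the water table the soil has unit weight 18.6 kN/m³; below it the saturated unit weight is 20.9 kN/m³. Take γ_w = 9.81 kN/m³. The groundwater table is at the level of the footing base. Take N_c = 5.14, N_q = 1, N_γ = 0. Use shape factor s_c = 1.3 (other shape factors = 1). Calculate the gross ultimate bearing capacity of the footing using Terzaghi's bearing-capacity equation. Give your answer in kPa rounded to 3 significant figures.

q_ult ≈ 319 kPa

q = γ·D_f = 18.6 × 2.7 = 50.22 kPa.
c·N_c·s_c = 40.2 × 5.14 × 1.3 = 268.62 kPa
q·N_q = 50.22 × 1 = 50.22 kPa
q_ult = 268.62 + 50.22 = 318.84 kPa.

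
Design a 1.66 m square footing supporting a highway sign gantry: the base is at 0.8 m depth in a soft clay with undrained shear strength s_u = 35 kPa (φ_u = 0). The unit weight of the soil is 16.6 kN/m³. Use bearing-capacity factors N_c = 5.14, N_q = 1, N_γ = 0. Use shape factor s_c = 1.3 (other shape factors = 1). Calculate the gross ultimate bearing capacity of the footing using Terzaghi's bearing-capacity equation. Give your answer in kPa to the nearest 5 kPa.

Effective surcharge at the founding depth q = γ·D_f = 16.6 × 0.8 = 13.28 kPa.
q_ult = c·N_c·s_c + q·N_q
     = 35 × 5.14 × 1.3 + 13.28 × 1
     = 233.87 + 13.28 = 247.15 kPa.

q_ult ≈ 245 kPa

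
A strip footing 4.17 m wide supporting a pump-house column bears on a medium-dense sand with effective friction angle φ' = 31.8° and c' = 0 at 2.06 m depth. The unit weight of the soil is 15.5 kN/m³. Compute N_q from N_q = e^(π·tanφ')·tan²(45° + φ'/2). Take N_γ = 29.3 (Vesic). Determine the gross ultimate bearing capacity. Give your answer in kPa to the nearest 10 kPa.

tan31.8° = 0.62, so N_q = e^(π×0.62)·tan²(60.9°) = 7.014 × 3.228 = 22.64.
q = γ·D_f = 15.5 × 2.06 = 31.93 kPa.
q·N_q = 31.93 × 22.64 = 722.89 kPa
0.5·γ·B·N_γ = 0.5 × 15.5 × 4.17 × 29.3 = 946.9 kPa
q_ult = 722.89 + 946.9 = 1669.8 kPa.

q_ult ≈ 1670 kPa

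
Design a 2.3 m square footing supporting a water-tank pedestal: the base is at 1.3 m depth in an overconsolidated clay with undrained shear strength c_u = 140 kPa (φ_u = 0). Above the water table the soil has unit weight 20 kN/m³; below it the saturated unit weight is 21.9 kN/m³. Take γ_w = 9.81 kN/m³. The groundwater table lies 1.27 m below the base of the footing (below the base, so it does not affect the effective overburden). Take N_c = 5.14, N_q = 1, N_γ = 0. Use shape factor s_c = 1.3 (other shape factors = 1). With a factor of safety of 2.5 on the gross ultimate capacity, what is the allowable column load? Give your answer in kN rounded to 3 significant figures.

P_all ≈ 2030 kN

q = γ·D_f = 20 × 1.3 = 26 kPa.
c·N_c·s_c = 140 × 5.14 × 1.3 = 935.48 kPa
q·N_q = 26 × 1 = 26 kPa
q_ult = 935.48 + 26 = 961.48 kPa.
Gross allowable pressure q_all = 961.48 / 2.5 = 384.59 kPa.
Footing area = 5.29 m², so allowable column load = 384.59 × 5.29 = 2034.5 kN.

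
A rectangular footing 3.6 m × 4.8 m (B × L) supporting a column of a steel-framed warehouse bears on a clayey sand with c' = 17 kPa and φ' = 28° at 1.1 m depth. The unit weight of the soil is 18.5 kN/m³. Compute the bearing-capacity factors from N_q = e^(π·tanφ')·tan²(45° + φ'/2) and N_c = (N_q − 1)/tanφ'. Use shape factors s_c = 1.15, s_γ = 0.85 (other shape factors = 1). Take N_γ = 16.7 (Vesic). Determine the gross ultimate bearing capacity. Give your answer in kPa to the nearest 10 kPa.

q_ult ≈ 1280 kPa

tan28° = 0.5317, so N_q = e^(π×0.5317)·tan²(59°) = 5.314 × 2.77 = 14.72.
N_c = (14.72 − 1)/tan28° = 25.8.
Overburden at base level: q = 18.5 × 1.1 = 20.35 kPa.
Cohesion term c·N_c·s_c = 17 × 25.803 × 1.15 = 504.46 kPa; surcharge term q·N_q = 20.35 × 14.72 = 299.55 kPa; self-weight term 0.5·γ·B·N_γ·s_γ = 0.5 × 18.5 × 3.6 × 16.7 × 0.85 = 472.69 kPa.
q_ult = 504.46 + 299.55 + 472.69 = 1276.7 kPa.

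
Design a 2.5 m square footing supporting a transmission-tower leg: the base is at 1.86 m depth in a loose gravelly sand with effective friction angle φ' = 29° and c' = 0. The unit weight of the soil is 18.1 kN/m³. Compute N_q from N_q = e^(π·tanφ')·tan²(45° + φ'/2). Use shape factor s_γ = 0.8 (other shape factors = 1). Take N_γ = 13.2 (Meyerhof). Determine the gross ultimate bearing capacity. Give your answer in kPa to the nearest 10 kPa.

q_ult ≈ 790 kPa

tan29° = 0.5543, so N_q = e^(π×0.5543)·tan²(59.5°) = 5.705 × 2.882 = 16.44.
Overburden at base level: q = 18.1 × 1.86 = 33.666 kPa.
Surcharge term q·N_q = 33.666 × 16.443 = 553.58 kPa; self-weight term 0.5·γ·B·N_γ·s_γ = 0.5 × 18.1 × 2.5 × 13.2 × 0.8 = 238.92 kPa.
q_ult = 553.58 + 238.92 = 792.5 kPa.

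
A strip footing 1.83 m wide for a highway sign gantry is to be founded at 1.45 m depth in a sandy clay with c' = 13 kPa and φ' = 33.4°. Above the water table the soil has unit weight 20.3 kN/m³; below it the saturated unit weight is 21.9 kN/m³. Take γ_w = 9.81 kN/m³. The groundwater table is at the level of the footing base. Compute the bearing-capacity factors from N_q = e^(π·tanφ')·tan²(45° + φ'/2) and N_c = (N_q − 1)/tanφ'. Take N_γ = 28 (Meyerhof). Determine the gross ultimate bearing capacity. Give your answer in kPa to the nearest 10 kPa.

q_ult ≈ 1640 kPa

tan33.4° = 0.6594, so N_q = e^(π×0.6594)·tan²(61.7°) = 7.937 × 3.449 = 27.38.
N_c = (27.38 − 1)/tan33.4° = 40.
q = γ·D_f = 20.3 × 1.45 = 29.435 kPa.
For the ½γBN_γ term take γ' = 21.9 − 9.81 = 12.09 kN/m³ (soil below base is submerged).
c·N_c = 13 × 40 = 520 kPa
q·N_q = 29.435 × 27.375 = 805.79 kPa
0.5·γ·B·N_γ = 0.5 × 12.09 × 1.83 × 28 = 309.75 kPa
q_ult = 520 + 805.79 + 309.75 = 1635.5 kPa.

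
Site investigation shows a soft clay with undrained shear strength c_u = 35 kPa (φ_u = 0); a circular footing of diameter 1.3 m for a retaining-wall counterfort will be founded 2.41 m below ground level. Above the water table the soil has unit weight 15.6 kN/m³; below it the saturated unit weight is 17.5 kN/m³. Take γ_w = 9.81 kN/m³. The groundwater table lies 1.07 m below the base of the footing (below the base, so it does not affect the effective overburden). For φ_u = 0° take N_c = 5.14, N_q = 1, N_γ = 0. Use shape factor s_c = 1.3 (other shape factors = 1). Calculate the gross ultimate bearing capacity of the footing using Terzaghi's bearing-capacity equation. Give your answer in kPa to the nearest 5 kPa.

q_ult ≈ 270 kPa

Overburden at base level: q = 15.6 × 2.41 = 37.596 kPa.
Cohesion term c·N_c·s_c = 35 × 5.14 × 1.3 = 233.87 kPa; surcharge term q·N_q = 37.596 × 1 = 37.596 kPa.
q_ult = 233.87 + 37.596 = 271.47 kPa.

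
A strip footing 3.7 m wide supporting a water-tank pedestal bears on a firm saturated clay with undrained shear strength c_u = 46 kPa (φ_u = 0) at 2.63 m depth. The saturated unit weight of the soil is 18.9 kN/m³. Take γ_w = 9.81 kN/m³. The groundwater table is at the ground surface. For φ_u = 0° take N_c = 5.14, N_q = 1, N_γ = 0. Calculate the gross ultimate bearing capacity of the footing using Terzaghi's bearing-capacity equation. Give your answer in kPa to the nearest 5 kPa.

q_ult ≈ 260 kPa

γ' = 18.9 − 9.81 = 9.09 kN/m³ (submerged throughout). q = 9.09 × 2.63 = 23.907 kPa.
c·N_c = 46 × 5.14 = 236.44 kPa
q·N_q = 23.907 × 1 = 23.907 kPa
q_ult = 236.44 + 23.907 = 260.35 kPa.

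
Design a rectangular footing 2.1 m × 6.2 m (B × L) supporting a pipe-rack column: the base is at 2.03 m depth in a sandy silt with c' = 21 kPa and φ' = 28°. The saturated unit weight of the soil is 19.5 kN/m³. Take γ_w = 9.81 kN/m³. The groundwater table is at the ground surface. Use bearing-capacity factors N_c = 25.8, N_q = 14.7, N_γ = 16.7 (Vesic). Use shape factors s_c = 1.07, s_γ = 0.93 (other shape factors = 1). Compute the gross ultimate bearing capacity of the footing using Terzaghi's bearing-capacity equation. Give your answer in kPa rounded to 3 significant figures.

With the water table at the surface the whole profile is submerged: γ' = 19.5 − 9.81 = 9.69 kN/m³, so q = γ'·D_f = 19.671 kPa; the same γ' applies in the ½γBN_γ term.
q_ult = c·N_c·s_c + q·N_q + 0.5·γ·B·N_γ·s_γ
     = 21 × 25.8 × 1.07 + 19.671 × 14.7 + 0.5 × 9.69 × 2.1 × 16.7 × 0.93
     = 579.73 + 289.16 + 158.02 = 1026.9 kPa.

q_ult ≈ 1030 kPa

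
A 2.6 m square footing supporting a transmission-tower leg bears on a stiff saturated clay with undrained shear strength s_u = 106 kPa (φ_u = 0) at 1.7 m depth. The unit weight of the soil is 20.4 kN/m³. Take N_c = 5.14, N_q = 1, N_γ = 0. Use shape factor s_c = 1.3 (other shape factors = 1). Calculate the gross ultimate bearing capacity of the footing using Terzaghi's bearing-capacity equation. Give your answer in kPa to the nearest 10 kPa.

q_ult ≈ 740 kPa

q = γ·D_f = 20.4 × 1.7 = 34.68 kPa.
c·N_c·s_c = 106 × 5.14 × 1.3 = 708.29 kPa
q·N_q = 34.68 × 1 = 34.68 kPa
q_ult = 708.29 + 34.68 = 742.97 kPa.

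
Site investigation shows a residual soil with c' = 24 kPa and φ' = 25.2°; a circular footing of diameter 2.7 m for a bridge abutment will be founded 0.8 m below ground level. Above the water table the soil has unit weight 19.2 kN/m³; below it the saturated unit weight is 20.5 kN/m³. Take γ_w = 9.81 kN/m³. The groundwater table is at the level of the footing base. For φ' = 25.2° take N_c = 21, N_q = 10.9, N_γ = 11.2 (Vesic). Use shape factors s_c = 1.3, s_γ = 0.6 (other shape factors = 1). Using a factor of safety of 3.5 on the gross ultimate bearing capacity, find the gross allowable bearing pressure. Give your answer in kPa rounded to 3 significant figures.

q_all ≈ 263 kPa

Overburden at base level: q = 19.2 × 0.8 = 15.36 kPa.
Below the base the soil is submerged, so the ½γBN_γ term uses γ' = 20.5 − 9.81 = 10.69 kN/m³.
Cohesion term c·N_c·s_c = 24 × 21 × 1.3 = 655.2 kPa; surcharge term q·N_q = 15.36 × 10.9 = 167.42 kPa; self-weight term 0.5·γ·B·N_γ·s_γ = 0.5 × 10.69 × 2.7 × 11.2 × 0.6 = 96.98 kPa.
q_ult = 655.2 + 167.42 + 96.98 = 919.6 kPa.
q_all = 919.6 / 3.5 = 262.74 kPa.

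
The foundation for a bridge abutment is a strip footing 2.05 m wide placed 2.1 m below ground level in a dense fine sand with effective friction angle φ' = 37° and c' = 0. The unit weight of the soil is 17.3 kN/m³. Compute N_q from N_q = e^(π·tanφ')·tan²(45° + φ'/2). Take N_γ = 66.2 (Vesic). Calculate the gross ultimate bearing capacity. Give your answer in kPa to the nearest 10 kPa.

tan37° = 0.7536, so N_q = e^(π×0.7536)·tan²(63.5°) = 10.669 × 4.023 = 42.92.
Overburden at base level: q = 17.3 × 2.1 = 36.33 kPa.
Surcharge term q·N_q = 36.33 × 42.92 = 1559.3 kPa; self-weight term 0.5·γ·B·N_γ = 0.5 × 17.3 × 2.05 × 66.2 = 1173.9 kPa.
q_ult = 1559.3 + 1173.9 = 2733.2 kPa.

q_ult ≈ 2730 kPa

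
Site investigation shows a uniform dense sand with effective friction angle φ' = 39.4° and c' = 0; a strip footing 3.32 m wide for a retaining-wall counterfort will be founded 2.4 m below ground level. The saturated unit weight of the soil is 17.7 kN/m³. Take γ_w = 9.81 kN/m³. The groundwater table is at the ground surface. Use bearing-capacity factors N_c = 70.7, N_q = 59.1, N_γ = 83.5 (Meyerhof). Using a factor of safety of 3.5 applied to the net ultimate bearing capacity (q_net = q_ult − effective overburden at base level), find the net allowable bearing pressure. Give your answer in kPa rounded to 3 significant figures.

With the water table at the surface the whole profile is submerged: γ' = 17.7 − 9.81 = 7.89 kN/m³, so q = γ'·D_f = 18.936 kPa; the same γ' applies in the ½γBN_γ term.
q_ult = q·N_q + 0.5·γ·B·N_γ
     = 18.936 × 59.1 + 0.5 × 7.89 × 3.32 × 83.5
     = 1119.1 + 1093.6 = 2212.8 kPa.
Net ultimate: q_net = 2212.8 − 18.936 = 2193.8 kPa.
q_all(net) = 2193.8 / 3.5 = 626.8 kPa.

q_all(net) ≈ 627 kPa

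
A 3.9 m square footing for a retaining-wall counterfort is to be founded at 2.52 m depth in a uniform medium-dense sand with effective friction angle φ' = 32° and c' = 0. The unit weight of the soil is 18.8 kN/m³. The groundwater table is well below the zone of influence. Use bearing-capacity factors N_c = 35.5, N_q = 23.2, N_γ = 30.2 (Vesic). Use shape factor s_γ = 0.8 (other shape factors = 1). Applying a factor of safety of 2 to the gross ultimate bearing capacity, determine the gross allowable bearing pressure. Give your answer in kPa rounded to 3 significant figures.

q = γ·D_f = 18.8 × 2.52 = 47.376 kPa.
q·N_q = 47.376 × 23.2 = 1099.1 kPa
0.5·γ·B·N_γ·s_γ = 0.5 × 18.8 × 3.9 × 30.2 × 0.8 = 885.71 kPa
q_ult = 1099.1 + 885.71 = 1984.8 kPa.
q_all = q_ult / FS = 1984.8 / 2 = 992.41 kPa.

q_all ≈ 992 kPa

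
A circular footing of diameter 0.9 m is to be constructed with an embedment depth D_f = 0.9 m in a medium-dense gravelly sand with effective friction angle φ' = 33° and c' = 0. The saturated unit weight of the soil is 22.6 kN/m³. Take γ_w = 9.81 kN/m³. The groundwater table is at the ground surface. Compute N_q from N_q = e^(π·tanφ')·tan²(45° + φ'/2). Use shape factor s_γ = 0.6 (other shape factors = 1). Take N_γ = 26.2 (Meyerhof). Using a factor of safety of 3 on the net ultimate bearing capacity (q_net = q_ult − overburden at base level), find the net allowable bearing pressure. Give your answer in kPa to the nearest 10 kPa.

q_all(net) ≈ 130 kPa

N_q = e^(π·tan33°)·tan²(61.5°) = 26.09.
With the water table at the surface the whole profile is submerged: γ' = 22.6 − 9.81 = 12.79 kN/m³, so q = γ'·D_f = 11.511 kPa; the same γ' applies in the ½γBN_γ term.
q_ult = q·N_q + 0.5·γ·B·N_γ·s_γ
     = 11.511 × 26.092 + 0.5 × 12.79 × 0.9 × 26.2 × 0.6
     = 300.35 + 90.476 = 390.82 kPa.
q_net = 390.82 − 11.511 = 379.31 kPa.
q_all(net) = 379.31 / 3 = 126.44 kPa.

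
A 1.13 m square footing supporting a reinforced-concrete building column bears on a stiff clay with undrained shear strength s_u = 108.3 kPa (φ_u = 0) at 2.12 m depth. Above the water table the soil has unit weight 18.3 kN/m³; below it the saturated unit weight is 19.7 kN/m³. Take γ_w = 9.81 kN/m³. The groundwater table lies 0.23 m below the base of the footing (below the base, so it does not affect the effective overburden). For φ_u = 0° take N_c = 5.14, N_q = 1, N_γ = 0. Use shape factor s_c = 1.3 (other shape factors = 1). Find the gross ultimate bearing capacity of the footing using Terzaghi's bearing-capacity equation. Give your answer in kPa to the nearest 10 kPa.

q = γ·D_f = 18.3 × 2.12 = 38.796 kPa.
c·N_c·s_c = 108.3 × 5.14 × 1.3 = 723.66 kPa
q·N_q = 38.796 × 1 = 38.796 kPa
q_ult = 723.66 + 38.796 = 762.46 kPa.

q_ult ≈ 760 kPa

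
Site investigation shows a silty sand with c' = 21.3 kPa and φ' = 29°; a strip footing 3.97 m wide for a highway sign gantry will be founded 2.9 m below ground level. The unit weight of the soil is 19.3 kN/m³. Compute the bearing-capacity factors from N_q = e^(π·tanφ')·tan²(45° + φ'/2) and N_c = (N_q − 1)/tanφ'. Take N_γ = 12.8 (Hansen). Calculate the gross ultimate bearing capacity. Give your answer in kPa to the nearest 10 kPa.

q_ult ≈ 2000 kPa

tan29° = 0.5543, so N_q = e^(π×0.5543)·tan²(59.5°) = 5.705 × 2.882 = 16.44.
N_c = (16.44 − 1)/tan29° = 27.86.
q = γ·D_f = 19.3 × 2.9 = 55.97 kPa.
c·N_c = 21.3 × 27.86 = 593.43 kPa
q·N_q = 55.97 × 16.443 = 920.33 kPa
0.5·γ·B·N_γ = 0.5 × 19.3 × 3.97 × 12.8 = 490.37 kPa
q_ult = 593.43 + 920.33 + 490.37 = 2004.1 kPa.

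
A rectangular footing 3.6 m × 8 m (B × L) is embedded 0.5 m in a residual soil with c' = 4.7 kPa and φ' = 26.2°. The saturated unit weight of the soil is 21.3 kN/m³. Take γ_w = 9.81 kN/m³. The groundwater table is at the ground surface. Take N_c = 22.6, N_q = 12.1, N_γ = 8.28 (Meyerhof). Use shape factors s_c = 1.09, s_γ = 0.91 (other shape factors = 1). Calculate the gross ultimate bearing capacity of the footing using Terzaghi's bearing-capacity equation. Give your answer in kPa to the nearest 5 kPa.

γ' = 21.3 − 9.81 = 11.49 kN/m³ (submerged throughout). q = 11.49 × 0.5 = 5.745 kPa; the same γ' applies in the ½γBN_γ term.
c·N_c·s_c = 4.7 × 22.6 × 1.09 = 115.78 kPa
q·N_q = 5.745 × 12.1 = 69.514 kPa
0.5·γ·B·N_γ·s_γ = 0.5 × 11.49 × 3.6 × 8.28 × 0.91 = 155.83 kPa
q_ult = 115.78 + 69.514 + 155.83 = 341.13 kPa.

q_ult ≈ 340 kPa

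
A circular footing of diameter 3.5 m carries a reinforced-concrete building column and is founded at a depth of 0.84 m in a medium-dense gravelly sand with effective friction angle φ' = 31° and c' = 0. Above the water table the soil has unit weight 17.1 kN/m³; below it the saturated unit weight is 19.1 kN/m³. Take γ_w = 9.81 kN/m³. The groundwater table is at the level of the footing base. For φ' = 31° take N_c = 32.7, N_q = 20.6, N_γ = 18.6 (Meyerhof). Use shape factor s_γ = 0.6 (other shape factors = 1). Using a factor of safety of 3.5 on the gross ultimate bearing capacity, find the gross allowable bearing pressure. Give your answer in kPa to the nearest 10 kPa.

q_all ≈ 140 kPa

Effective surcharge at the founding depth q = γ·D_f = 17.1 × 0.84 = 14.364 kPa.
The water table coincides with the base, so in the self-weight term γ → γ' = 9.29 kN/m³.
q_ult = q·N_q + 0.5·γ·B·N_γ·s_γ
     = 14.364 × 20.6 + 0.5 × 9.29 × 3.5 × 18.6 × 0.6
     = 295.9 + 181.43 = 477.33 kPa.
q_all = 477.33 / 3.5 = 136.38 kPa.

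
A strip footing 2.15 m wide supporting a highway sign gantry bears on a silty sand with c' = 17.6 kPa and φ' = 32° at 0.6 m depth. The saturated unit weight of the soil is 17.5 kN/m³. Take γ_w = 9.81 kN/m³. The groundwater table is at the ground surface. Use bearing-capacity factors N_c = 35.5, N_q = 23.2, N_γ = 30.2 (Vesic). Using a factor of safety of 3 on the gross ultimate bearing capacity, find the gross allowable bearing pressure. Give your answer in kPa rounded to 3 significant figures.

q_all ≈ 327 kPa

Water table at ground surface, so effective unit weight γ' = 17.5 − 9.81 = 7.69 kN/m³ is used throughout; overburden q = 7.69 × 0.6 = 4.614 kPa; the same γ' applies in the ½γBN_γ term.
Cohesion term c·N_c = 17.6 × 35.5 = 624.8 kPa; surcharge term q·N_q = 4.614 × 23.2 = 107.04 kPa; self-weight term 0.5·γ·B·N_γ = 0.5 × 7.69 × 2.15 × 30.2 = 249.66 kPa.
q_ult = 624.8 + 107.04 + 249.66 = 981.5 kPa.
q_all = 981.5 / 3 = 327.17 kPa.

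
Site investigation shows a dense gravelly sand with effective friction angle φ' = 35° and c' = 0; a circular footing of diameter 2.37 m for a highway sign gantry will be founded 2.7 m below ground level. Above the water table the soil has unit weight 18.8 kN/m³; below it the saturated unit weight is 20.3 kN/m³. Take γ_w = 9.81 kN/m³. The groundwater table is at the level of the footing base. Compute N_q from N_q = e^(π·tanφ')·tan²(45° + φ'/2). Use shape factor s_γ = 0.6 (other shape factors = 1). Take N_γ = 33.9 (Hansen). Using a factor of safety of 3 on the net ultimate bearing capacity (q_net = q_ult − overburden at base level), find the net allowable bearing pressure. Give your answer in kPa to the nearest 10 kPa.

q_all(net) ≈ 630 kPa

N_q = e^(π·tan35°)·tan²(62.5°) = 33.3.
Effective surcharge at the founding depth q = γ·D_f = 18.8 × 2.7 = 50.76 kPa.
The water table coincides with the base, so in the self-weight term γ → γ' = 10.49 kN/m³.
q_ult = q·N_q + 0.5·γ·B·N_γ·s_γ
     = 50.76 × 33.296 + 0.5 × 10.49 × 2.37 × 33.9 × 0.6
     = 1690.1 + 252.84 = 1942.9 kPa.
q_net = 1942.9 − 50.76 = 1892.2 kPa.
q_all(net) = 1892.2 / 3 = 630.73 kPa.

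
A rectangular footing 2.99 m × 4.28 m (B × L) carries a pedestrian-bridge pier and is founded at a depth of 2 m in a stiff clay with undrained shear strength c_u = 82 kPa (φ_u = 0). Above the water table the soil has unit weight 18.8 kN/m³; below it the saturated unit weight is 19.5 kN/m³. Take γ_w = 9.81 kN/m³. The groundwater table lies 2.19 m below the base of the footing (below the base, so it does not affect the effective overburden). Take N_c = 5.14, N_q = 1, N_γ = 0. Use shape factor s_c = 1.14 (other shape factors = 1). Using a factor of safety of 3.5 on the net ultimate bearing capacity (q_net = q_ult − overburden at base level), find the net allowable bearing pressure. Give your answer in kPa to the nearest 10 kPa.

q_all(net) ≈ 140 kPa

Effective surcharge at the founding depth q = γ·D_f = 18.8 × 2 = 37.6 kPa.
q_ult = c·N_c·s_c + q·N_q
     = 82 × 5.14 × 1.14 + 37.6 × 1
     = 480.49 + 37.6 = 518.09 kPa.
q_net = 518.09 − 37.6 = 480.49 kPa.
q_all(net) = 480.49 / 3.5 = 137.28 kPa.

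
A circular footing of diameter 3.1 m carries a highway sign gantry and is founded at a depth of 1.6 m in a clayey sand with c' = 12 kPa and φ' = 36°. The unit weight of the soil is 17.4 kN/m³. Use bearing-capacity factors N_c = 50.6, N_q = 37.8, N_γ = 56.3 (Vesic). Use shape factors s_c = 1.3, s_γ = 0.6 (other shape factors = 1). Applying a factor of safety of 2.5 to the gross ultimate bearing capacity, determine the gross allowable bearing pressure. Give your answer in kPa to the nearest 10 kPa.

Effective surcharge at the founding depth q = γ·D_f = 17.4 × 1.6 = 27.84 kPa.
q_ult = c·N_c·s_c + q·N_q + 0.5·γ·B·N_γ·s_γ
     = 12 × 50.6 × 1.3 + 27.84 × 37.8 + 0.5 × 17.4 × 3.1 × 56.3 × 0.6
     = 789.36 + 1052.4 + 911.05 = 2752.8 kPa.
q_all = q_ult / FS = 2752.8 / 2.5 = 1101.1 kPa.

q_all ≈ 1100 kPa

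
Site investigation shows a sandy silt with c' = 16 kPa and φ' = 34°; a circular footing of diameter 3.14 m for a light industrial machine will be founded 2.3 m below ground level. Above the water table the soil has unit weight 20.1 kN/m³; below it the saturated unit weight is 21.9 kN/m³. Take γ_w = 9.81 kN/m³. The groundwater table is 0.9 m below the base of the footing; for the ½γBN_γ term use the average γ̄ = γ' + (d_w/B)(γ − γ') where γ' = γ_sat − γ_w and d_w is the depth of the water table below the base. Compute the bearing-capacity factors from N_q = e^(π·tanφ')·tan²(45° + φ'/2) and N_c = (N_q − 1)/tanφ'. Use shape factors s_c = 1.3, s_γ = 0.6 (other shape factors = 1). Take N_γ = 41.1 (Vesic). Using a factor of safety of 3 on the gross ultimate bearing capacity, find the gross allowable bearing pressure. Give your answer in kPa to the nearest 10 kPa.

q_all ≈ 930 kPa

N_q = e^(π·tan34°)·tan²(62°) = 29.44; N_c = (N_q − 1)/tanφ' = 42.16.
Effective surcharge at the founding depth q = γ·D_f = 20.1 × 2.3 = 46.23 kPa.
With d_w = 0.9 m < B, γ̄ = 12.09 + (0.9/3.14) × (20.1 − 12.09) = 14.386 kN/m³.
q_ult = c·N_c·s_c + q·N_q + 0.5·γ·B·N_γ·s_γ
     = 16 × 42.164 × 1.3 + 46.23 × 29.44 + 0.5 × 14.386 × 3.14 × 41.1 × 0.6
     = 877.01 + 1361 + 556.97 = 2795 kPa.
q_all = 2795 / 3 = 931.66 kPa.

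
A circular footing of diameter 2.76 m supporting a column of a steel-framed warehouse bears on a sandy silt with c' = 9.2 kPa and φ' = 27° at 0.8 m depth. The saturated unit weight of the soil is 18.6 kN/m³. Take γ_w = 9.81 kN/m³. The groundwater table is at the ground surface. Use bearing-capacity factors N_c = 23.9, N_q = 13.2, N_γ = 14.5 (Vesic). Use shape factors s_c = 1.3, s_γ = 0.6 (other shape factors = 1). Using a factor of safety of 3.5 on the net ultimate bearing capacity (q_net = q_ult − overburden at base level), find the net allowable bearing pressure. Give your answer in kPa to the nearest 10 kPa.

γ' = 18.6 − 9.81 = 8.79 kN/m³ (submerged throughout). q = 8.79 × 0.8 = 7.032 kPa; the same γ' applies in the ½γBN_γ term.
c·N_c·s_c = 9.2 × 23.9 × 1.3 = 285.84 kPa
q·N_q = 7.032 × 13.2 = 92.822 kPa
0.5·γ·B·N_γ·s_γ = 0.5 × 8.79 × 2.76 × 14.5 × 0.6 = 105.53 kPa
q_ult = 285.84 + 92.822 + 105.53 = 484.2 kPa.
q_net = 484.2 − 7.032 = 477.17 kPa.
q_all(net) = 477.17 / 3.5 = 136.33 kPa.

q_all(net) ≈ 140 kPa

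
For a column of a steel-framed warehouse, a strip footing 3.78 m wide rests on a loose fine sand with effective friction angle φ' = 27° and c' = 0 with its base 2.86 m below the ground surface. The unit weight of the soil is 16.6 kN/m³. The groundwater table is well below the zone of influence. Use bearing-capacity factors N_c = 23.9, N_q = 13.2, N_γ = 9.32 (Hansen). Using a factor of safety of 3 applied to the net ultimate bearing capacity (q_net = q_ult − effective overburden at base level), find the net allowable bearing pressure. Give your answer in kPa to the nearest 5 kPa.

Effective surcharge at the founding depth q = γ·D_f = 16.6 × 2.86 = 47.476 kPa.
q_ult = q·N_q + 0.5·γ·B·N_γ
     = 47.476 × 13.2 + 0.5 × 16.6 × 3.78 × 9.32
     = 626.68 + 292.41 = 919.09 kPa.
Net ultimate: q_net = 919.09 − 47.476 = 871.61 kPa.
q_all(net) = 871.61 / 3 = 290.54 kPa.

q_all(net) ≈ 290 kPa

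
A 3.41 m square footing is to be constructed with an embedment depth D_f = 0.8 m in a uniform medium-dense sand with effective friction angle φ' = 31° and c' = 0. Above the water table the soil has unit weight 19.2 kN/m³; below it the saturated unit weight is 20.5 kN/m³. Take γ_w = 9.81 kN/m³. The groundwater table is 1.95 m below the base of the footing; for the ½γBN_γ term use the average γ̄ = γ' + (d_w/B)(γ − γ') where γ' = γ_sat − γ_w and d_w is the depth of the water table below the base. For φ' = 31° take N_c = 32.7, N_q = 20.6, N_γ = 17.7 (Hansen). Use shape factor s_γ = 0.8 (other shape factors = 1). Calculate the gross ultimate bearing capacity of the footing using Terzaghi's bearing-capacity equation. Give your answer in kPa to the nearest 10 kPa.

q_ult ≈ 690 kPa

Effective surcharge at the founding depth q = γ·D_f = 19.2 × 0.8 = 15.36 kPa.
With d_w = 1.95 m < B, γ̄ = 10.69 + (1.95/3.41) × (19.2 − 10.69) = 15.556 kN/m³.
q_ult = q·N_q + 0.5·γ·B·N_γ·s_γ
     = 15.36 × 20.6 + 0.5 × 15.556 × 3.41 × 17.7 × 0.8
     = 316.42 + 375.58 = 691.99 kPa.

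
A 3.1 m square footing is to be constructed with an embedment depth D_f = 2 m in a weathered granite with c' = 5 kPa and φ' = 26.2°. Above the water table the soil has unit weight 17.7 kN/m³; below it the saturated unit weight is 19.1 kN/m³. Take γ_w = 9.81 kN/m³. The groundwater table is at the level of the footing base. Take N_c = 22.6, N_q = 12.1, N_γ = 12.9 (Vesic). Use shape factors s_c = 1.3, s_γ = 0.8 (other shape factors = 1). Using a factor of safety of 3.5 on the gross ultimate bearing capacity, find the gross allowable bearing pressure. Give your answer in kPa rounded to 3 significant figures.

q_all ≈ 207 kPa

Effective surcharge at the founding depth q = γ·D_f = 17.7 × 2 = 35.4 kPa.
The water table coincides with the base, so in the self-weight term γ → γ' = 9.29 kN/m³.
q_ult = c·N_c·s_c + q·N_q + 0.5·γ·B·N_γ·s_γ
     = 5 × 22.6 × 1.3 + 35.4 × 12.1 + 0.5 × 9.29 × 3.1 × 12.9 × 0.8
     = 146.9 + 428.34 + 148.6 = 723.84 kPa.
q_all = 723.84 / 3.5 = 206.81 kPa.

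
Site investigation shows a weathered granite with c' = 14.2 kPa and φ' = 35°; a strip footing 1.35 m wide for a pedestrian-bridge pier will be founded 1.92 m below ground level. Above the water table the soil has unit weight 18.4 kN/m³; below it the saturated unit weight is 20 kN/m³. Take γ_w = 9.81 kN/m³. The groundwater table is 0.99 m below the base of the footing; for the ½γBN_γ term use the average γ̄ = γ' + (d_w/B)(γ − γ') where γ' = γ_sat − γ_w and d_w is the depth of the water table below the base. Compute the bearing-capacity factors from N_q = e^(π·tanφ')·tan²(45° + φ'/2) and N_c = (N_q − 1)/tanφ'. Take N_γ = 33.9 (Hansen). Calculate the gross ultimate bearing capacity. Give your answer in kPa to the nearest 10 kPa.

tan35° = 0.7002, so N_q = e^(π×0.7002)·tan²(62.5°) = 9.023 × 3.69 = 33.3.
N_c = (33.3 − 1)/tan35° = 46.12.
q = γ·D_f = 18.4 × 1.92 = 35.328 kPa.
γ' = 10.19 kN/m³; averaging over the depth B below the base, γ̄ = γ' + (d_w/B)(γ − γ') = 16.211 kN/m³.
c·N_c = 14.2 × 46.124 = 654.96 kPa
q·N_q = 35.328 × 33.296 = 1176.3 kPa
0.5·γ·B·N_γ = 0.5 × 16.211 × 1.35 × 33.9 = 370.94 kPa
q_ult = 654.96 + 1176.3 + 370.94 = 2202.2 kPa.

q_ult ≈ 2200 kPa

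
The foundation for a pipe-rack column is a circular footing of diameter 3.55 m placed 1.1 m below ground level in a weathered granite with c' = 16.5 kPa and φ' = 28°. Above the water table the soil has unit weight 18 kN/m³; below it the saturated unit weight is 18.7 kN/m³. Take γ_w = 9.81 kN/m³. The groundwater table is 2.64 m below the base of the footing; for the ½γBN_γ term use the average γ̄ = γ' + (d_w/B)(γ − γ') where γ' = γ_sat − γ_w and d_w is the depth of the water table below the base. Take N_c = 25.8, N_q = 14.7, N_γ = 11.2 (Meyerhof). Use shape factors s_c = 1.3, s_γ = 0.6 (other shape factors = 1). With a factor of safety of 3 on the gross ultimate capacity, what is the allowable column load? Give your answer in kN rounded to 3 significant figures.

P_all ≈ 3400 kN

Overburden at base level: q = 18 × 1.1 = 19.8 kPa.
The water table is 2.64 m below the base (< B = 3.55 m), so the ½γBN_γ term uses γ̄ = γ' + (d_w/B)(γ − γ') = 8.89 + (2.64/3.55)(18 − 8.89) = 15.665 kN/m³.
Cohesion term c·N_c·s_c = 16.5 × 25.8 × 1.3 = 553.41 kPa; surcharge term q·N_q = 19.8 × 14.7 = 291.06 kPa; self-weight term 0.5·γ·B·N_γ·s_γ = 0.5 × 15.665 × 3.55 × 11.2 × 0.6 = 186.85 kPa.
q_ult = 553.41 + 291.06 + 186.85 = 1031.3 kPa.
Gross allowable pressure q_all = 1031.3 / 3 = 343.77 kPa.
Footing area = 9.898 m², so allowable column load = 343.77 × 9.898 = 3402.7 kN.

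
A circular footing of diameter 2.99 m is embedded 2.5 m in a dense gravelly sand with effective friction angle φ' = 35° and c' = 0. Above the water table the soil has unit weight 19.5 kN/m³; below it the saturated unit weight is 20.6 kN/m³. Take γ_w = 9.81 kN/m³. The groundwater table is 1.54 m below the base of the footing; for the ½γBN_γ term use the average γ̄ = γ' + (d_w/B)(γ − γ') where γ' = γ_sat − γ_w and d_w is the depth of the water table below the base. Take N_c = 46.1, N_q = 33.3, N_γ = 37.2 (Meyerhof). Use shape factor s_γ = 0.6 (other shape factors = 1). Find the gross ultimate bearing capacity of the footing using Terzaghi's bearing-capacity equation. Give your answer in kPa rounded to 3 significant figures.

q_ult ≈ 2130 kPa

Overburden at base level: q = 19.5 × 2.5 = 48.75 kPa.
The water table is 1.54 m below the base (< B = 2.99 m), so the ½γBN_γ term uses γ̄ = γ' + (d_w/B)(γ − γ') = 10.79 + (1.54/2.99)(19.5 − 10.79) = 15.276 kN/m³.
Surcharge term q·N_q = 48.75 × 33.3 = 1623.4 kPa; self-weight term 0.5·γ·B·N_γ·s_γ = 0.5 × 15.276 × 2.99 × 37.2 × 0.6 = 509.74 kPa.
q_ult = 1623.4 + 509.74 = 2133.1 kPa.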